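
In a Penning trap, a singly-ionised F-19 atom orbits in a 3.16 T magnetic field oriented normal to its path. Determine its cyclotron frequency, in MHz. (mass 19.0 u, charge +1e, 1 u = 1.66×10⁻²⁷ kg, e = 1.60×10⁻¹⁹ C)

f ≈ 2.55 MHz

f = qB/(2πm) = (1×1.60×10^-19)(3.16) / [2π(3.15×10^-26)] = 2.55×10^6 Hz.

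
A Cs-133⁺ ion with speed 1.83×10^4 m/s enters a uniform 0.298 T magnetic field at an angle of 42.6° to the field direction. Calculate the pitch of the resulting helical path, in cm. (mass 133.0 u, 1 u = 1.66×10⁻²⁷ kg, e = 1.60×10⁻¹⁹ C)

pitch ≈ 39.2 cm

The velocity component along B is v∥ = v cos42.6° = 1.35×10^4 m/s.
The cyclotron period T = 2πm/(qB) = 2.91×10^-5 s is set by m, q, B alone.
Pitch = v∥·T = (1.35×10^4)(2.91×10^-5) = 0.392 m.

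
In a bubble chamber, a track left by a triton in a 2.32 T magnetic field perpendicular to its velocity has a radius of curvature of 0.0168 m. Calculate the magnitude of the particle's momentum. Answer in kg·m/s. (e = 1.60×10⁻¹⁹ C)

Since qvB = mv²/r, the momentum p = mv = qBr.
p = (1×1.60×10^-19)(2.32)(0.0168) = 6.24×10^-21 kg·m/s.

p ≈ 6.24×10^-21 kg·m/s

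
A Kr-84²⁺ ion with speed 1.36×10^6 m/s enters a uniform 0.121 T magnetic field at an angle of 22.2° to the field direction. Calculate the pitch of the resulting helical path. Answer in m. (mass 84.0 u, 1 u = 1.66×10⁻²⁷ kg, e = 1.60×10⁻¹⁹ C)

pitch ≈ 28.5 m

The velocity component along B is v∥ = v cos22.2° = 1.26×10^6 m/s.
The cyclotron period T = 2πm/(qB) = 2.26×10^-5 s is set by m, q, B alone.
Pitch = v∥·T = (1.26×10^6)(2.26×10^-5) = 28.5 m.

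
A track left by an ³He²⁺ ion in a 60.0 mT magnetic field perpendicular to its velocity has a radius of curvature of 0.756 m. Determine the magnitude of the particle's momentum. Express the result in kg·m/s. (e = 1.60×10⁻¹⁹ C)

p ≈ 1.45×10^-20 kg·m/s

Since qvB = mv²/r, the momentum p = mv = qBr.
p = (2×1.60×10^-19)(0.0600)(0.756) = 1.45×10^-20 kg·m/s.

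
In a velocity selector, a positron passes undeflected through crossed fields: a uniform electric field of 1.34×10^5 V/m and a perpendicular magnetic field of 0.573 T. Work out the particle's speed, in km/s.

For zero net force, qE = qvB, so v = E/B.
v = (1.34×10^5) / (0.573) = 2.34×10^5 m/s.

v ≈ 234 km/s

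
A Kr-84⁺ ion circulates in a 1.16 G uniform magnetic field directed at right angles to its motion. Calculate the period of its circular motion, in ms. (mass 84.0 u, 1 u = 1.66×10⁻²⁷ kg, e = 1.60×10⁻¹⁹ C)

The cyclotron period is independent of speed: T = 2πm/(qB).
T = 2π(1.39×10^-25) / [(1×1.60×10^-19)(1.16×10^-4)] = 0.0472 s.

T ≈ 47.2 ms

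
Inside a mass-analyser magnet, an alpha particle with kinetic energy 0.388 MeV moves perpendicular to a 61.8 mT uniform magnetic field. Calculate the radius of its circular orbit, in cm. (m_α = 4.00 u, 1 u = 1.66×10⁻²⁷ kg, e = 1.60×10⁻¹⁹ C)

Convert the energy: K = 0.388 MeV = 6.21×10^-14 J.
v = √(2K/m) = √(2·6.21×10^-14/6.64×10^-27) = 4.32×10^6 m/s.
r = mv/(qB) = (6.64×10^-27)(4.32×10^6) / [(2×1.60×10^-19)(0.0618)] = 1.45 m.

r ≈ 145 cm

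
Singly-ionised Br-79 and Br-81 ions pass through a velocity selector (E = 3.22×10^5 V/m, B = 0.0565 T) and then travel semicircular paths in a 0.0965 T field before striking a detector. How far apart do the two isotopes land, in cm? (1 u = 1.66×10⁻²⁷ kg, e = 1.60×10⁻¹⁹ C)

Δd ≈ 245 cm

Both emerge at v = E/B₁ = 5.70×10^6 m/s.
r = mv/(qB₂), so r₁ = 48.41 m and r₂ = 49.63 m, giving Δr = 1.23 m.
After a semicircle each ion lands a diameter 2r from the entry slit, so the separation is 2Δr = 2.45 m.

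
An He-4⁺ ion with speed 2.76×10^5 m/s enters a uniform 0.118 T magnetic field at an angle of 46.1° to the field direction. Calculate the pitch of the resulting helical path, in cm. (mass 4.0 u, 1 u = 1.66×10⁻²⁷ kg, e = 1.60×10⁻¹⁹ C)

The velocity component along B is v∥ = v cos46.1° = 1.91×10^5 m/s.
The cyclotron period T = 2πm/(qB) = 2.21×10^-6 s is set by m, q, B alone.
Pitch = v∥·T = (1.91×10^5)(2.21×10^-6) = 0.423 m.

pitch ≈ 42.3 cm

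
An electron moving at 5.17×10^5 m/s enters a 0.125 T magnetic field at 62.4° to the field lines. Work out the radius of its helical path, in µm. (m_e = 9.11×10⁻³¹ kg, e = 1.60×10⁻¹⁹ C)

r ≈ 20.9 µm

Only the perpendicular component v⊥ = v sin62.4° = 4.58×10^5 m/s is bent by the field.
r = m v⊥ /(qB) = (9.11×10^-31)(4.58×10^5) / [(1×1.60×10^-19)(0.125)] = 2.09×10^-5 m.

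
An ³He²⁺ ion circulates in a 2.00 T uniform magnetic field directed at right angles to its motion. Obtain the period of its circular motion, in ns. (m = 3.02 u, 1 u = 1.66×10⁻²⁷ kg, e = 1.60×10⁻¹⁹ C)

T ≈ 49.2 ns

The cyclotron period is independent of speed: T = 2πm/(qB).
T = 2π(5.01×10^-27) / [(2×1.60×10^-19)(2.00)] = 4.92×10^-8 s.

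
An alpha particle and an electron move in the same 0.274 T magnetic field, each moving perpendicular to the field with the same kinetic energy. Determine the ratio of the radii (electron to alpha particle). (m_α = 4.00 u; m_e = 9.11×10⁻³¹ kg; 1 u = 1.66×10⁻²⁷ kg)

ratio ≈ 0.0234

r = √(2mK)/(qB) ⇒ at equal K, r ∝ √m/q.
r_{electron}/r_{alpha particle} = 0.0234.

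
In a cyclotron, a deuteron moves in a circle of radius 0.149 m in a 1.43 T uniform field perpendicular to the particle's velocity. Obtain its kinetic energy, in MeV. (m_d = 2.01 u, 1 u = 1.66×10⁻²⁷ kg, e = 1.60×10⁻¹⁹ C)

v = qBr/m = (1×1.60×10^-19)(1.43)(0.149) / (3.34×10^-27) = 1.02×10^7 m/s.
K = ½mv² = 0.5·(3.34×10^-27)·(1.02×10^7)² = 1.74×10^-13 J = 1.09 MeV.

K ≈ 1.09 MeV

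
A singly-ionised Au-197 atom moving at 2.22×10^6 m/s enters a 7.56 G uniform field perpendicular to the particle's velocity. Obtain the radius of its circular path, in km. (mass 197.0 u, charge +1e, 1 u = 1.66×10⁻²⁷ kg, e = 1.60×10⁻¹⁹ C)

r ≈ 6.00 km

The magnetic force provides the centripetal force: qvB = mv²/r, so r = mv/(qB).
r = (3.27×10^-25 kg)(2.22×10^6 m/s) / [(1×1.60×10^-19 C)(7.56×10^-4 T)] = 6000 m.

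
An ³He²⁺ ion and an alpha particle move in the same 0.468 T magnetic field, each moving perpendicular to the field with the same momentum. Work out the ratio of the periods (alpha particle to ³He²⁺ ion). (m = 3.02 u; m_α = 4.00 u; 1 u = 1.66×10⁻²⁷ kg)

ratio ≈ 1.32

T = 2πm/(qB) is independent of speed, so T₂/T₁ = (m₂/q₂)/(m₁/q₁).
T_{alpha particle}/T_{³He²⁺ ion} = (6.64×10^-27/2e) / (5.01×10^-27/2e) = 1.32.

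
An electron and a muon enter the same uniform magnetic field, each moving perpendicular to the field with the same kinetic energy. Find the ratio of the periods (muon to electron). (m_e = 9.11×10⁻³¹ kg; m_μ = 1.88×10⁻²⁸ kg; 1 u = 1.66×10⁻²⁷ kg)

ratio ≈ 206

T = 2πm/(qB) is independent of speed, so T₂/T₁ = (m₂/q₂)/(m₁/q₁).
T_{muon}/T_{electron} = (1.88×10^-28/1e) / (9.11×10^-31/1e) = 206.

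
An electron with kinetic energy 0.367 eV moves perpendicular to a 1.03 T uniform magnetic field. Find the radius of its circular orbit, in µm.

Convert the energy: K = 0.367 eV = 5.87×10^-20 J.
v = √(2K/m) = √(2·5.87×10^-20/9.11×10^-31) = 3.59×10^5 m/s.
r = mv/(qB) = (9.11×10^-31)(3.59×10^5) / [(1×1.60×10^-19)(1.03)] = 1.98×10^-6 m.

r ≈ 1.98 µm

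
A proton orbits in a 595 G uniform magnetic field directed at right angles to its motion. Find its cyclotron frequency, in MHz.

f = qB/(2πm) = (1×1.60×10^-19)(0.0595) / [2π(1.67×10^-27)] = 9.07×10^5 Hz.

f ≈ 0.907 MHz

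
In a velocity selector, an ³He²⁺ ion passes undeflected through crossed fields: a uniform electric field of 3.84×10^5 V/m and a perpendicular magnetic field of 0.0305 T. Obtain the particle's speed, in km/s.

For zero net force, qE = qvB, so v = E/B.
v = (3.84×10^5) / (0.0305) = 1.26×10^7 m/s.

v ≈ 12600 km/s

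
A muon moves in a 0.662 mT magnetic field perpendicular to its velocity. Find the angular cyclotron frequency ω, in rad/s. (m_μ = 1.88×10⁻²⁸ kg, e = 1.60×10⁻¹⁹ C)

ω = qB/m = (1×1.60×10^-19)(6.62×10^-4) / (1.88×10^-28) = 5.63×10^5 rad/s.

ω ≈ 5.63×10^5 rad/s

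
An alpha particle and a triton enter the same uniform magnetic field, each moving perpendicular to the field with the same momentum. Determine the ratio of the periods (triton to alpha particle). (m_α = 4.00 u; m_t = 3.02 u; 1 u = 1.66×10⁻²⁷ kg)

T = 2πm/(qB) is independent of speed, so T₂/T₁ = (m₂/q₂)/(m₁/q₁).
T_{triton}/T_{alpha particle} = (5.01×10^-27/1e) / (6.64×10^-27/2e) = 1.51.

ratio ≈ 1.51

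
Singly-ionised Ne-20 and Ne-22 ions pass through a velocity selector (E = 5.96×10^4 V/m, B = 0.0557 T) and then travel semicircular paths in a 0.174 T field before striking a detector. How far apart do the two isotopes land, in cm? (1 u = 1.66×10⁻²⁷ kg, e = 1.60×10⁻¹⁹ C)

Δd ≈ 25.5 cm

Both emerge at v = E/B₁ = 1.07×10^6 m/s.
r = mv/(qB₂), so r₁ = 1.276 m and r₂ = 1.404 m, giving Δr = 0.128 m.
After a semicircle each ion lands a diameter 2r from the entry slit, so the separation is 2Δr = 0.255 m.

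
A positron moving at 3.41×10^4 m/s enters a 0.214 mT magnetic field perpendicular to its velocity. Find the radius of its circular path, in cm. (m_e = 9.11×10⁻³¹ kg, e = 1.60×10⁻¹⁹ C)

r ≈ 0.0907 cm

The magnetic force provides the centripetal force: qvB = mv²/r, so r = mv/(qB).
r = (9.11×10^-31 kg)(3.41×10^4 m/s) / [(1×1.60×10^-19 C)(2.14×10^-4 T)] = 9.07×10^-4 m.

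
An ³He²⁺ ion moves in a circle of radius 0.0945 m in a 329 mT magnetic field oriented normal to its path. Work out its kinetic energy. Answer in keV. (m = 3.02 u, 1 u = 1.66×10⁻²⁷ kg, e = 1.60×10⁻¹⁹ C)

v = qBr/m = (2×1.60×10^-19)(0.329)(0.0945) / (5.01×10^-27) = 1.98×10^6 m/s.
K = ½mv² = 0.5·(5.01×10^-27)·(1.98×10^6)² = 9.87×10^-15 J = 61.7 keV.

K ≈ 61.7 keV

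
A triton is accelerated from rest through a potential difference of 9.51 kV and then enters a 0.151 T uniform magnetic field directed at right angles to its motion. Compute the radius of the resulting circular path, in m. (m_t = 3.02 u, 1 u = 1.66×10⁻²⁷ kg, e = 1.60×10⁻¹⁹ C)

The kinetic energy gained is K = qV = (1×1.60×10^-19)(9510) = 1.52×10^-15 J.
v = √(2K/m) = 7.79×10^5 m/s.
r = mv/(qB) = (5.01×10^-27)(7.79×10^5) / [(1×1.60×10^-19)(0.151)] = 0.162 m.

r ≈ 0.162 m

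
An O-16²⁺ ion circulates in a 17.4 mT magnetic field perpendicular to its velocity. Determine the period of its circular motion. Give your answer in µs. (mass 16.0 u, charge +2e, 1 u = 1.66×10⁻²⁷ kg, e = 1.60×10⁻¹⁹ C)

The cyclotron period is independent of speed: T = 2πm/(qB).
T = 2π(2.66×10^-26) / [(2×1.60×10^-19)(0.0174)] = 3.00×10^-5 s.

T ≈ 30.0 µs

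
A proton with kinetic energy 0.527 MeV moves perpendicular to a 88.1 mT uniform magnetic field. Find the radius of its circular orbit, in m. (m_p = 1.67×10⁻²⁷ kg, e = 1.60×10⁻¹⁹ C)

r ≈ 1.19 m

Convert the energy: K = 0.527 MeV = 8.43×10^-14 J.
v = √(2K/m) = √(2·8.43×10^-14/1.67×10^-27) = 1.00×10^7 m/s.
r = mv/(qB) = (1.67×10^-27)(1.00×10^7) / [(1×1.60×10^-19)(0.0881)] = 1.19 m.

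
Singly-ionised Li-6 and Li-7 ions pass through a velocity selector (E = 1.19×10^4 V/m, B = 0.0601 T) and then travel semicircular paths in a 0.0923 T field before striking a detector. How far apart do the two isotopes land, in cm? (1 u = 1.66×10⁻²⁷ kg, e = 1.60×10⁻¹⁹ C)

Both emerge at v = E/B₁ = 1.98×10^5 m/s.
r = mv/(qB₂), so r₁ = 0.1335 m and r₂ = 0.1558 m, giving Δr = 0.0223 m.
After a semicircle each ion lands a diameter 2r from the entry slit, so the separation is 2Δr = 0.0445 m.

Δd ≈ 4.45 cm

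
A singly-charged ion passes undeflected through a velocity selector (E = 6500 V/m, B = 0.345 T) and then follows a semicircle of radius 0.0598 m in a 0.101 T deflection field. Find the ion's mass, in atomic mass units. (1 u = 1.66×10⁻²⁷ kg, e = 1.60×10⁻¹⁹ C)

m ≈ 30.9 u

v = E/B₁ = 1.88×10^4 m/s.
From r = mv/(qB₂), m = qB₂r/v = (1×1.60×10^-19)(0.101)(0.0598) / (1.88×10^4) = 5.13×10^-26 kg.
In atomic mass units: m = 5.13×10^-26 / 1.66×10^-27 = 30.9 u.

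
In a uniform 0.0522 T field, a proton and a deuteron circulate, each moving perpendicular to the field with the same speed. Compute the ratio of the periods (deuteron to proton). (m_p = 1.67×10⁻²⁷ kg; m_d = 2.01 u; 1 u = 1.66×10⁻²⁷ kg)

T = 2πm/(qB) is independent of speed, so T₂/T₁ = (m₂/q₂)/(m₁/q₁).
T_{deuteron}/T_{proton} = (3.34×10^-27/1e) / (1.67×10^-27/1e) = 2.00.

ratio ≈ 2.00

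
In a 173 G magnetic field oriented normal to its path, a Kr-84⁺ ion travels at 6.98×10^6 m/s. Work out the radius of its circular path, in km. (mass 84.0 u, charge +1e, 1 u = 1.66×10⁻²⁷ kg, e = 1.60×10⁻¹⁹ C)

r ≈ 0.352 km

The magnetic force provides the centripetal force: qvB = mv²/r, so r = mv/(qB).
r = (1.39×10^-25 kg)(6.98×10^6 m/s) / [(1×1.60×10^-19 C)(0.0173 T)] = 352 m.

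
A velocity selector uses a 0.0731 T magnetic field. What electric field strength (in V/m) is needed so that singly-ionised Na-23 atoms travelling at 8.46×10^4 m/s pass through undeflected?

E ≈ 6180 V/m

qE = qvB ⇒ E = vB = (8.46×10^4)(0.0731) = 6180 V/m.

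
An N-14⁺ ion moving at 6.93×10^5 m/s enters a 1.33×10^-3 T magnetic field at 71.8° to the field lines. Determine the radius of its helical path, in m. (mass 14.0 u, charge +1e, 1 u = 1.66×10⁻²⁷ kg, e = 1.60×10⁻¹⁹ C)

Only the perpendicular component v⊥ = v sin71.8° = 6.58×10^5 m/s is bent by the field.
r = m v⊥ /(qB) = (2.32×10^-26)(6.58×10^5) / [(1×1.60×10^-19)(1.33×10^-3)] = 71.9 m.

r ≈ 71.9 m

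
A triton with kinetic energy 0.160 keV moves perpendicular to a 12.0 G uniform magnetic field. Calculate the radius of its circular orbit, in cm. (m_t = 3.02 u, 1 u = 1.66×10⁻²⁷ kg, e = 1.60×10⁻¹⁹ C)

r ≈ 264 cm

Convert the energy: K = 0.160 keV = 2.56×10^-17 J.
v = √(2K/m) = √(2·2.56×10^-17/5.01×10^-27) = 1.01×10^5 m/s.
r = mv/(qB) = (5.01×10^-27)(1.01×10^5) / [(1×1.60×10^-19)(1.20×10^-3)] = 2.64 m.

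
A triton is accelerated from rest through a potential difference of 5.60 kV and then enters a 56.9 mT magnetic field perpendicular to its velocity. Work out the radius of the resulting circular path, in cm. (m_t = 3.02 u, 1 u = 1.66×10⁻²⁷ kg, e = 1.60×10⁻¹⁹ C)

The kinetic energy gained is K = qV = (1×1.60×10^-19)(5600) = 8.96×10^-16 J.
v = √(2K/m) = 5.98×10^5 m/s.
r = mv/(qB) = (5.01×10^-27)(5.98×10^5) / [(1×1.60×10^-19)(0.0569)] = 0.329 m.

r ≈ 32.9 cm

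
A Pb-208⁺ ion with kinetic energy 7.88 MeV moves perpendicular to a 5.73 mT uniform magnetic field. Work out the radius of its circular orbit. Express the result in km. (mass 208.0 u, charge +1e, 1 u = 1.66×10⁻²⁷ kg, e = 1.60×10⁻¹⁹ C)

Convert the energy: K = 7.88 MeV = 1.26×10^-12 J.
v = √(2K/m) = √(2·1.26×10^-12/3.45×10^-25) = 2.70×10^6 m/s.
r = mv/(qB) = (3.45×10^-25)(2.70×10^6) / [(1×1.60×10^-19)(5.73×10^-3)] = 1020 m.

r ≈ 1.02 km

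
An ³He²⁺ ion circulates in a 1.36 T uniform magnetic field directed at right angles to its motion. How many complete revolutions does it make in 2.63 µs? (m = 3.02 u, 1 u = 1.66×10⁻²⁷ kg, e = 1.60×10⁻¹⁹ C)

N = 36

T = 2πm/(qB) = 2π(5.0132×10^-27) / [(2×1.60×10^-19)(1.36)] = 7.2378×10^-8 s.
N = t/T = 2.63×10^-6 / 7.2378×10^-8 ≈ 36.34, so 36 complete revolutions.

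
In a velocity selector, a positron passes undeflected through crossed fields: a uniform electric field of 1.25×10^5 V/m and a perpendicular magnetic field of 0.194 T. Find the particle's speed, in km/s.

For zero net force, qE = qvB, so v = E/B.
v = (1.25×10^5) / (0.194) = 6.44×10^5 m/s.

v ≈ 644 km/s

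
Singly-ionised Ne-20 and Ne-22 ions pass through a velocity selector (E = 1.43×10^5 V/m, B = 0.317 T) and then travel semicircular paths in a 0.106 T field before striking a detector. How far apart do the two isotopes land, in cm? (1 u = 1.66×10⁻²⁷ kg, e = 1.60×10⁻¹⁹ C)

Δd ≈ 17.7 cm

Both emerge at v = E/B₁ = 4.51×10^5 m/s.
r = mv/(qB₂), so r₁ = 0.8831 m and r₂ = 0.9714 m, giving Δr = 0.0883 m.
After a semicircle each ion lands a diameter 2r from the entry slit, so the separation is 2Δr = 0.177 m.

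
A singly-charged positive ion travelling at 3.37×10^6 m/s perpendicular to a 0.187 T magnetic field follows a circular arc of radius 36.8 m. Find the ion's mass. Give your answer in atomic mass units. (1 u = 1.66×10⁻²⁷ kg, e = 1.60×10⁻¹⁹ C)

m ≈ 197 u

qvB = mv²/r ⇒ m = qBr/v.
m = (1×1.60×10^-19)(0.187)(36.8) / (3.37×10^6) = 3.27×10^-25 kg = 197 u.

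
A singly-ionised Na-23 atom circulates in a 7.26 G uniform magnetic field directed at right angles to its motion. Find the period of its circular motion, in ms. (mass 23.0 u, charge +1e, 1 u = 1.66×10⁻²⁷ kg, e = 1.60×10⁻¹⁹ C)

The cyclotron period is independent of speed: T = 2πm/(qB).
T = 2π(3.82×10^-26) / [(1×1.60×10^-19)(7.26×10^-4)] = 2.07×10^-3 s.

T ≈ 2.07 ms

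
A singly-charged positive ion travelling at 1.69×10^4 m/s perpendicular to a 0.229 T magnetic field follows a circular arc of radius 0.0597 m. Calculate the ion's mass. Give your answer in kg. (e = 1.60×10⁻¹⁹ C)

m ≈ 1.29×10^-25 kg

qvB = mv²/r ⇒ m = qBr/v.
m = (1×1.60×10^-19)(0.229)(0.0597) / (1.69×10^4) = 1.29×10^-25 kg.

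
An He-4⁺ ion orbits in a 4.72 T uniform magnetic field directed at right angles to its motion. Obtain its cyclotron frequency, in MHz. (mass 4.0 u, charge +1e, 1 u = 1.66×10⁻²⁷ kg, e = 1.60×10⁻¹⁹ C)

f ≈ 18.1 MHz

f = qB/(2πm) = (1×1.60×10^-19)(4.72) / [2π(6.64×10^-27)] = 1.81×10^7 Hz.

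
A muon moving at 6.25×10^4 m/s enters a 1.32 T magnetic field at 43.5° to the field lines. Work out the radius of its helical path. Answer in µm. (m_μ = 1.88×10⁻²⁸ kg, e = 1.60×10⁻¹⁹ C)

Only the perpendicular component v⊥ = v sin43.5° = 4.30×10^4 m/s is bent by the field.
r = m v⊥ /(qB) = (1.88×10^-28)(4.30×10^4) / [(1×1.60×10^-19)(1.32)] = 3.83×10^-5 m.

r ≈ 38.3 µm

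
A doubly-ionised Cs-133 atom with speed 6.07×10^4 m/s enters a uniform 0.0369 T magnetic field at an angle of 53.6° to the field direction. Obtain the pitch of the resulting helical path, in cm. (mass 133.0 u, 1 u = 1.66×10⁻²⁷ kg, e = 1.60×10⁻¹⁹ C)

pitch ≈ 423 cm

The velocity component along B is v∥ = v cos53.6° = 3.60×10^4 m/s.
The cyclotron period T = 2πm/(qB) = 1.17×10^-4 s is set by m, q, B alone.
Pitch = v∥·T = (3.60×10^4)(1.17×10^-4) = 4.23 m.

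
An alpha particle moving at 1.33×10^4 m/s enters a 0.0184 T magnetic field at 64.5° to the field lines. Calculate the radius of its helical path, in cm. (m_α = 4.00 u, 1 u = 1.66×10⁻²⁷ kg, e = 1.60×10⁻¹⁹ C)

r ≈ 1.35 cm

Only the perpendicular component v⊥ = v sin64.5° = 1.20×10^4 m/s is bent by the field.
r = m v⊥ /(qB) = (6.64×10^-27)(1.20×10^4) / [(2×1.60×10^-19)(0.0184)] = 0.0135 m.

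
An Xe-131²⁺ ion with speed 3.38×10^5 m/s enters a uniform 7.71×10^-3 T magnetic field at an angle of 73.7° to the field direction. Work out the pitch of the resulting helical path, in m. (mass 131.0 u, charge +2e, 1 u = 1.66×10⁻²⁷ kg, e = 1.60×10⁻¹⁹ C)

The velocity component along B is v∥ = v cos73.7° = 9.49×10^4 m/s.
The cyclotron period T = 2πm/(qB) = 5.54×10^-4 s is set by m, q, B alone.
Pitch = v∥·T = (9.49×10^4)(5.54×10^-4) = 52.5 m.

pitch ≈ 52.5 m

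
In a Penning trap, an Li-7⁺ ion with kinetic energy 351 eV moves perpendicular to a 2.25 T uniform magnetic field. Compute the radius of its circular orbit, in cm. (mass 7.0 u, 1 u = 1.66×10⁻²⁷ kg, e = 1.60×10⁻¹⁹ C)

Convert the energy: K = 351 eV = 5.62×10^-17 J.
v = √(2K/m) = √(2·5.62×10^-17/1.16×10^-26) = 9.83×10^4 m/s.
r = mv/(qB) = (1.16×10^-26)(9.83×10^4) / [(1×1.60×10^-19)(2.25)] = 3.17×10^-3 m.

r ≈ 0.317 cm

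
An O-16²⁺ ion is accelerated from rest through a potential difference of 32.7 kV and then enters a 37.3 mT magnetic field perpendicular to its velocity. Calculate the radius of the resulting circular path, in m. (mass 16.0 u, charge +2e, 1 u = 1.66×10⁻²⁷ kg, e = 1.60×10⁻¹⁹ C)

The kinetic energy gained is K = qV = (2×1.60×10^-19)(3.27×10^4) = 1.05×10^-14 J.
v = √(2K/m) = 8.88×10^5 m/s.
r = mv/(qB) = (2.66×10^-26)(8.88×10^5) / [(2×1.60×10^-19)(0.0373)] = 1.98 m.

r ≈ 1.98 m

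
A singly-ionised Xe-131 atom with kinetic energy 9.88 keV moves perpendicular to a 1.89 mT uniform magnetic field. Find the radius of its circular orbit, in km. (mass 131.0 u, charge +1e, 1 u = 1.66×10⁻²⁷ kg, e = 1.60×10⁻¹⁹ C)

Convert the energy: K = 9.88 keV = 1.58×10^-15 J.
v = √(2K/m) = √(2·1.58×10^-15/2.17×10^-25) = 1.21×10^5 m/s.
r = mv/(qB) = (2.17×10^-25)(1.21×10^5) / [(1×1.60×10^-19)(1.89×10^-3)] = 86.7 m.

r ≈ 0.0867 km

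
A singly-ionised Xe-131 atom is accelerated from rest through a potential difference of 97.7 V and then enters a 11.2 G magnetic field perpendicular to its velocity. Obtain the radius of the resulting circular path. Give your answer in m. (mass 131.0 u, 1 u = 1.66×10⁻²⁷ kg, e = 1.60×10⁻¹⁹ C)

r ≈ 14.6 m

The kinetic energy gained is K = qV = (1×1.60×10^-19)(97.7) = 1.56×10^-17 J.
v = √(2K/m) = 1.20×10^4 m/s.
r = mv/(qB) = (2.17×10^-25)(1.20×10^4) / [(1×1.60×10^-19)(1.12×10^-3)] = 14.6 m.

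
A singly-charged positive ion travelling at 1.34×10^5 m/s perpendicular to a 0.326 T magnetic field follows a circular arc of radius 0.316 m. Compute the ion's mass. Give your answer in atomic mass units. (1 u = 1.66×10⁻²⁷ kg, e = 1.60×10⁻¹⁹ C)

qvB = mv²/r ⇒ m = qBr/v.
m = (1×1.60×10^-19)(0.326)(0.316) / (1.34×10^5) = 1.23×10^-25 kg = 74.1 u.

m ≈ 74.1 u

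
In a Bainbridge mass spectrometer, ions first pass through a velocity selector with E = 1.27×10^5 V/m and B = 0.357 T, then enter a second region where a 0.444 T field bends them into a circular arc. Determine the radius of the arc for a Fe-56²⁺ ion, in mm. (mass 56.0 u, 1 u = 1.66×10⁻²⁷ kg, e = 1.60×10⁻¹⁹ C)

The selector passes v = E/B = 1.27×10^5/0.357 = 3.56×10^5 m/s.
In the deflection region, r = mv/(qB₂) = (9.30×10^-26)(3.56×10^5) / [(2×1.60×10^-19)(0.444)] = 0.233 m.

r ≈ 233 mm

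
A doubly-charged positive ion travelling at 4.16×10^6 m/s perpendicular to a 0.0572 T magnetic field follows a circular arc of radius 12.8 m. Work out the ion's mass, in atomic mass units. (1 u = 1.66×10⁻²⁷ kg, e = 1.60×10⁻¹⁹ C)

qvB = mv²/r ⇒ m = qBr/v.
m = (2×1.60×10^-19)(0.0572)(12.8) / (4.16×10^6) = 5.63×10^-26 kg = 33.9 u.

m ≈ 33.9 u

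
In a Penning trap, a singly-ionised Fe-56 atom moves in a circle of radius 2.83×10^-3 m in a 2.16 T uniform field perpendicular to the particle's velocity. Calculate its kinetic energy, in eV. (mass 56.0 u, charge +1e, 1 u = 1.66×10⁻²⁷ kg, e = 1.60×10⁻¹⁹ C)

v = qBr/m = (1×1.60×10^-19)(2.16)(2.83×10^-3) / (9.30×10^-26) = 1.05×10^4 m/s.
K = ½mv² = 0.5·(9.30×10^-26)·(1.05×10^4)² = 5.15×10^-18 J = 32.2 eV.

K ≈ 32.2 eV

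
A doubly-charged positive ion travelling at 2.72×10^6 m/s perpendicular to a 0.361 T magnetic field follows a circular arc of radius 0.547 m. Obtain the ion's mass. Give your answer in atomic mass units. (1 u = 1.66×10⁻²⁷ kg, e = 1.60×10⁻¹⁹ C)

qvB = mv²/r ⇒ m = qBr/v.
m = (2×1.60×10^-19)(0.361)(0.547) / (2.72×10^6) = 2.32×10^-26 kg = 14.0 u.

m ≈ 14.0 u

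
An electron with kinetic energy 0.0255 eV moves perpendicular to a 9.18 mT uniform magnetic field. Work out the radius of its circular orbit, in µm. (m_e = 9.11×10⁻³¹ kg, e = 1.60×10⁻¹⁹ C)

Convert the energy: K = 0.0255 eV = 4.08×10^-21 J.
v = √(2K/m) = √(2·4.08×10^-21/9.11×10^-31) = 9.46×10^4 m/s.
r = mv/(qB) = (9.11×10^-31)(9.46×10^4) / [(1×1.60×10^-19)(9.18×10^-3)] = 5.87×10^-5 m.

r ≈ 58.7 µm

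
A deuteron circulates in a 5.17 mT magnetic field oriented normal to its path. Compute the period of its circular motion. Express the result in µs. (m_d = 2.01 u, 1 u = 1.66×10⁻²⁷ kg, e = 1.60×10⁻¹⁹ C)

The cyclotron period is independent of speed: T = 2πm/(qB).
T = 2π(3.34×10^-27) / [(1×1.60×10^-19)(5.17×10^-3)] = 2.53×10^-5 s.

T ≈ 25.3 µs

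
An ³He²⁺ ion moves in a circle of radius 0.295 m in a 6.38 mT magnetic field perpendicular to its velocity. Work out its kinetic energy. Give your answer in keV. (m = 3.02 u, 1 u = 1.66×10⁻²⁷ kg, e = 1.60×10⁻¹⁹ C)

v = qBr/m = (2×1.60×10^-19)(6.38×10^-3)(0.295) / (5.01×10^-27) = 1.20×10^5 m/s.
K = ½mv² = 0.5·(5.01×10^-27)·(1.20×10^5)² = 3.62×10^-17 J = 0.226 keV.

K ≈ 0.226 keV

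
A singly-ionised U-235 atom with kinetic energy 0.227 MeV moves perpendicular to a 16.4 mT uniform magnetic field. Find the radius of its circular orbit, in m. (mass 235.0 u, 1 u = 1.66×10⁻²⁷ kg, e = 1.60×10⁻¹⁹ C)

r ≈ 64.2 m

Convert the energy: K = 0.227 MeV = 3.63×10^-14 J.
v = √(2K/m) = √(2·3.63×10^-14/3.90×10^-25) = 4.32×10^5 m/s.
r = mv/(qB) = (3.90×10^-25)(4.32×10^5) / [(1×1.60×10^-19)(0.0164)] = 64.2 m.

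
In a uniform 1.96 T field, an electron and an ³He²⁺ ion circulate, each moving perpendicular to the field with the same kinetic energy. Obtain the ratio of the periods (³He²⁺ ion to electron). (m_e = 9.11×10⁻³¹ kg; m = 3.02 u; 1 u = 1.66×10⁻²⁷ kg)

T = 2πm/(qB) is independent of speed, so T₂/T₁ = (m₂/q₂)/(m₁/q₁).
T_{³He²⁺ ion}/T_{electron} = (5.01×10^-27/2e) / (9.11×10^-31/1e) = 2750.

ratio ≈ 2750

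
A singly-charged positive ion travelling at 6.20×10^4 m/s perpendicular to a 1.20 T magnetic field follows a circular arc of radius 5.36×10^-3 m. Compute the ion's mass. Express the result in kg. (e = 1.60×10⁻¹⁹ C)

m ≈ 1.66×10^-26 kg

qvB = mv²/r ⇒ m = qBr/v.
m = (1×1.60×10^-19)(1.20)(5.36×10^-3) / (6.20×10^4) = 1.66×10^-26 kg.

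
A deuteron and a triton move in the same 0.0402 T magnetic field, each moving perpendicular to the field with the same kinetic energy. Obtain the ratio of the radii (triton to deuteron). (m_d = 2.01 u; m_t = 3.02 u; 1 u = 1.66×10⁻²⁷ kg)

ratio ≈ 1.23

r = √(2mK)/(qB) ⇒ at equal K, r ∝ √m/q.
r_{triton}/r_{deuteron} = 1.23.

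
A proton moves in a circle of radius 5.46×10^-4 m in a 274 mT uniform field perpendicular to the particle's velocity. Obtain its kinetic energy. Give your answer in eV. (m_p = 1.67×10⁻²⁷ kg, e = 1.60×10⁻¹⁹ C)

K ≈ 1.07 eV

v = qBr/m = (1×1.60×10^-19)(0.274)(5.46×10^-4) / (1.67×10^-27) = 1.43×10^4 m/s.
K = ½mv² = 0.5·(1.67×10^-27)·(1.43×10^4)² = 1.72×10^-19 J = 1.07 eV.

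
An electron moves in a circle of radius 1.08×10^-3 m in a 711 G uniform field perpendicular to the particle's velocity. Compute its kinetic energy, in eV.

K ≈ 518 eV

v = qBr/m = (1×1.60×10^-19)(0.0711)(1.08×10^-3) / (9.11×10^-31) = 1.35×10^7 m/s.
K = ½mv² = 0.5·(9.11×10^-31)·(1.35×10^7)² = 8.28×10^-17 J = 518 eV.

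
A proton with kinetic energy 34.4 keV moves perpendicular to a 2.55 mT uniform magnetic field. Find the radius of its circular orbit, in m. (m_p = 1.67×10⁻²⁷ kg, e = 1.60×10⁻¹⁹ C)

Convert the energy: K = 34.4 keV = 5.50×10^-15 J.
v = √(2K/m) = √(2·5.50×10^-15/1.67×10^-27) = 2.57×10^6 m/s.
r = mv/(qB) = (1.67×10^-27)(2.57×10^6) / [(1×1.60×10^-19)(2.55×10^-3)] = 10.5 m.

r ≈ 10.5 m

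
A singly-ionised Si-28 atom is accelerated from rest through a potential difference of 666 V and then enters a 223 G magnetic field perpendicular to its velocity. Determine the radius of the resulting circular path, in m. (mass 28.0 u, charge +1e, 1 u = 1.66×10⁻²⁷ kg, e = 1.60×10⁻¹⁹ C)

r ≈ 0.882 m

The kinetic energy gained is K = qV = (1×1.60×10^-19)(666) = 1.07×10^-16 J.
v = √(2K/m) = 6.77×10^4 m/s.
r = mv/(qB) = (4.65×10^-26)(6.77×10^4) / [(1×1.60×10^-19)(0.0223)] = 0.882 m.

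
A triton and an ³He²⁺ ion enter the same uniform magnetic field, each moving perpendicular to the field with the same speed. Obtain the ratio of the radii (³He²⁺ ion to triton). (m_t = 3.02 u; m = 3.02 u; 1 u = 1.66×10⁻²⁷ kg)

ratio ≈ 0.500

r = mv/(qB) ⇒ at equal v, r ∝ m/q.
r_{³He²⁺ ion}/r_{triton} = 0.500.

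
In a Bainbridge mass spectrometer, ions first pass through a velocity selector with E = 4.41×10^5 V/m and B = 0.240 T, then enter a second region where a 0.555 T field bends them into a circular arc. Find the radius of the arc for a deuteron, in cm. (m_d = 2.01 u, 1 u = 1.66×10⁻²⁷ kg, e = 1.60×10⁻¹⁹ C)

r ≈ 6.90 cm

The selector passes v = E/B = 4.41×10^5/0.240 = 1.84×10^6 m/s.
In the deflection region, r = mv/(qB₂) = (3.34×10^-27)(1.84×10^6) / [(1×1.60×10^-19)(0.555)] = 0.0690 m.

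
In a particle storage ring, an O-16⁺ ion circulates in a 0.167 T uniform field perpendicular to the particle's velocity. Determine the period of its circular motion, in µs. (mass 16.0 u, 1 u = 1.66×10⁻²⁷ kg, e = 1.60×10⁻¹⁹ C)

The cyclotron period is independent of speed: T = 2πm/(qB).
T = 2π(2.66×10^-26) / [(1×1.60×10^-19)(0.167)] = 6.25×10^-6 s.

T ≈ 6.25 µs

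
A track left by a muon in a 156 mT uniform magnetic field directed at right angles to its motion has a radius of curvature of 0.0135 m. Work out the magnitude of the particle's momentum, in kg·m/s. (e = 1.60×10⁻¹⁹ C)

p ≈ 3.37×10^-22 kg·m/s

Since qvB = mv²/r, the momentum p = mv = qBr.
p = (1×1.60×10^-19)(0.156)(0.0135) = 3.37×10^-22 kg·m/s.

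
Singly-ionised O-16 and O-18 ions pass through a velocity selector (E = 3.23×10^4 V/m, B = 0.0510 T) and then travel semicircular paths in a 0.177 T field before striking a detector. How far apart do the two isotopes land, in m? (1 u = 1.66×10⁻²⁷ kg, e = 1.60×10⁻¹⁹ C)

Δd ≈ 0.148 m

Both emerge at v = E/B₁ = 6.33×10^5 m/s.
r = mv/(qB₂), so r₁ = 0.5940 m and r₂ = 0.6682 m, giving Δr = 0.0742 m.
After a semicircle each ion lands a diameter 2r from the entry slit, so the separation is 2Δr = 0.148 m.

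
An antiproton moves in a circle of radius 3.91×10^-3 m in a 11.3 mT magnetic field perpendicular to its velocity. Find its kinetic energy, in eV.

v = qBr/m = (1×1.60×10^-19)(0.0113)(3.91×10^-3) / (1.67×10^-27) = 4230 m/s.
K = ½mv² = 0.5·(1.67×10^-27)·(4230)² = 1.50×10^-20 J = 0.0935 eV.

K ≈ 0.0935 eV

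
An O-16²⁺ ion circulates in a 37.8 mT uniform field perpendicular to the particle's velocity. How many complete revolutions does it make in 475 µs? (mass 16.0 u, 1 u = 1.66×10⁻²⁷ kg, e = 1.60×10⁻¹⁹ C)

N = 34

T = 2πm/(qB) = 2π(2.656×10^-26) / [(2×1.60×10^-19)(0.0378)] = 1.3796×10^-5 s.
N = t/T = 4.75×10^-4 / 1.3796×10^-5 ≈ 34.43, so 34 complete revolutions.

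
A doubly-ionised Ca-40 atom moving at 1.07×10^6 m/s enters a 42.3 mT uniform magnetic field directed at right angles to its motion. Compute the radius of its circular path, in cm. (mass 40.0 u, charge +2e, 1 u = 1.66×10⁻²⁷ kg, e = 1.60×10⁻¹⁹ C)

The magnetic force provides the centripetal force: qvB = mv²/r, so r = mv/(qB).
r = (6.64×10^-26 kg)(1.07×10^6 m/s) / [(2×1.60×10^-19 C)(0.0423 T)] = 5.25 m.

r ≈ 525 cm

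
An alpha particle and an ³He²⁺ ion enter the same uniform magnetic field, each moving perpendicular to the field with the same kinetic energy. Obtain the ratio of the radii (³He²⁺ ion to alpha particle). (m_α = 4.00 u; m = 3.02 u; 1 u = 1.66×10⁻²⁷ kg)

ratio ≈ 0.869

r = √(2mK)/(qB) ⇒ at equal K, r ∝ √m/q.
r_{³He²⁺ ion}/r_{alpha particle} = 0.869.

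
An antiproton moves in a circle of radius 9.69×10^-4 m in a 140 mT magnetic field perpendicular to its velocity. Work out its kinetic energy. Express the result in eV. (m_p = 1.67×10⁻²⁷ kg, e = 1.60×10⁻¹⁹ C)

v = qBr/m = (1×1.60×10^-19)(0.140)(9.69×10^-4) / (1.67×10^-27) = 1.30×10^4 m/s.
K = ½mv² = 0.5·(1.67×10^-27)·(1.30×10^4)² = 1.41×10^-19 J = 0.882 eV.

K ≈ 0.882 eV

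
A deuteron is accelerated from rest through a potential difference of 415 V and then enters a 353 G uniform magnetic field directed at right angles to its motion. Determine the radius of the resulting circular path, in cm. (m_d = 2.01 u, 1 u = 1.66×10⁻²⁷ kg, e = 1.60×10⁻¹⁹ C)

The kinetic energy gained is K = qV = (1×1.60×10^-19)(415) = 6.64×10^-17 J.
v = √(2K/m) = 2.00×10^5 m/s.
r = mv/(qB) = (3.34×10^-27)(2.00×10^5) / [(1×1.60×10^-19)(0.0353)] = 0.118 m.

r ≈ 11.8 cm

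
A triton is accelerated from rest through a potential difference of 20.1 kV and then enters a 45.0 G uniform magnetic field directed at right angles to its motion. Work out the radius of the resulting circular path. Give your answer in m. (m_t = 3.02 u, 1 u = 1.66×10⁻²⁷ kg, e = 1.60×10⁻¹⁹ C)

r ≈ 7.89 m

The kinetic energy gained is K = qV = (1×1.60×10^-19)(2.01×10^4) = 3.22×10^-15 J.
v = √(2K/m) = 1.13×10^6 m/s.
r = mv/(qB) = (5.01×10^-27)(1.13×10^6) / [(1×1.60×10^-19)(4.50×10^-3)] = 7.89 m.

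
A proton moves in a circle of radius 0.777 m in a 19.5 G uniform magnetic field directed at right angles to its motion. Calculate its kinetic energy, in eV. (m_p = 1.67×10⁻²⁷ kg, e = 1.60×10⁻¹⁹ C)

K ≈ 110 eV

v = qBr/m = (1×1.60×10^-19)(1.95×10^-3)(0.777) / (1.67×10^-27) = 1.45×10^5 m/s.
K = ½mv² = 0.5·(1.67×10^-27)·(1.45×10^5)² = 1.76×10^-17 J = 110 eV.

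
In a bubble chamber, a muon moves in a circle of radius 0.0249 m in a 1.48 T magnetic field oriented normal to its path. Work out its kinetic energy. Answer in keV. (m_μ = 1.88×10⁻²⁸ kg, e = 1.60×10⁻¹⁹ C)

K ≈ 578 keV

v = qBr/m = (1×1.60×10^-19)(1.48)(0.0249) / (1.88×10^-28) = 3.14×10^7 m/s.
K = ½mv² = 0.5·(1.88×10^-28)·(3.14×10^7)² = 9.25×10^-14 J = 578 keV.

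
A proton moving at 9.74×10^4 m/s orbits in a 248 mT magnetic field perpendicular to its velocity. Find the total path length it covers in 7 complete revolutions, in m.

L ≈ 0.180 m

r = mv/(qB) = 4.10×10^-3 m, so one revolution covers 2πr = 0.0258 m.
In 7 revolutions: L = 7·2πr = 0.180 m.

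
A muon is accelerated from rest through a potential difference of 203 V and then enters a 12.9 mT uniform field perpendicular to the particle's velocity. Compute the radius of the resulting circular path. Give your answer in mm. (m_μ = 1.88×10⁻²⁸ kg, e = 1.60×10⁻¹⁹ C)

The kinetic energy gained is K = qV = (1×1.60×10^-19)(203) = 3.25×10^-17 J.
v = √(2K/m) = 5.88×10^5 m/s.
r = mv/(qB) = (1.88×10^-28)(5.88×10^5) / [(1×1.60×10^-19)(0.0129)] = 0.0535 m.

r ≈ 53.5 mm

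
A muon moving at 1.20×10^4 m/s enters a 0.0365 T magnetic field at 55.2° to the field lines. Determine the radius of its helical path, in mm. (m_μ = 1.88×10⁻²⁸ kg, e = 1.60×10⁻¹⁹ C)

Only the perpendicular component v⊥ = v sin55.2° = 9850 m/s is bent by the field.
r = m v⊥ /(qB) = (1.88×10^-28)(9850) / [(1×1.60×10^-19)(0.0365)] = 3.17×10^-4 m.

r ≈ 0.317 mm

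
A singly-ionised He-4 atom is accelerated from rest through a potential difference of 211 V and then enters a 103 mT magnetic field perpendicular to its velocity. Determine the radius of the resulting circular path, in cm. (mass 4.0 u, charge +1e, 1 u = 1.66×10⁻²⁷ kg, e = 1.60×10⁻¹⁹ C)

The kinetic energy gained is K = qV = (1×1.60×10^-19)(211) = 3.38×10^-17 J.
v = √(2K/m) = 1.01×10^5 m/s.
r = mv/(qB) = (6.64×10^-27)(1.01×10^5) / [(1×1.60×10^-19)(0.103)] = 0.0406 m.

r ≈ 4.06 cm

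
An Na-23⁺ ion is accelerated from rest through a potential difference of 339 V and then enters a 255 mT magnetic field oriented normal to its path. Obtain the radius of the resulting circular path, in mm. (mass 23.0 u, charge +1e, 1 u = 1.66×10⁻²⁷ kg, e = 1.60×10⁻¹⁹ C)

The kinetic energy gained is K = qV = (1×1.60×10^-19)(339) = 5.42×10^-17 J.
v = √(2K/m) = 5.33×10^4 m/s.
r = mv/(qB) = (3.82×10^-26)(5.33×10^4) / [(1×1.60×10^-19)(0.255)] = 0.0499 m.

r ≈ 49.9 mm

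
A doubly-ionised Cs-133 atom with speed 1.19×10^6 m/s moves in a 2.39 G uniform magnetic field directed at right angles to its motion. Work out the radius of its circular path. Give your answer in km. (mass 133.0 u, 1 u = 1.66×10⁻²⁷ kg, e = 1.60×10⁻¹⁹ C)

r ≈ 3.44 km

The magnetic force provides the centripetal force: qvB = mv²/r, so r = mv/(qB).
r = (2.21×10^-25 kg)(1.19×10^6 m/s) / [(2×1.60×10^-19 C)(2.39×10^-4 T)] = 3440 m.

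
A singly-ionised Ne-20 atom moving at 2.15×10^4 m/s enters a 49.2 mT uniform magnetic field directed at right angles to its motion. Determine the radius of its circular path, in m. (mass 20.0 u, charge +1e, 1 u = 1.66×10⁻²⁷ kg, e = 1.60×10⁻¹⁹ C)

The magnetic force provides the centripetal force: qvB = mv²/r, so r = mv/(qB).
r = (3.32×10^-26 kg)(2.15×10^4 m/s) / [(1×1.60×10^-19 C)(0.0492 T)] = 0.0907 m.

r ≈ 0.0907 m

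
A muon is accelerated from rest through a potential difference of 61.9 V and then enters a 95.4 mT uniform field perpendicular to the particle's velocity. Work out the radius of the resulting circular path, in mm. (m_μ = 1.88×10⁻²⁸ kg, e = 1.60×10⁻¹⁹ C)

The kinetic energy gained is K = qV = (1×1.60×10^-19)(61.9) = 9.90×10^-18 J.
v = √(2K/m) = 3.25×10^5 m/s.
r = mv/(qB) = (1.88×10^-28)(3.25×10^5) / [(1×1.60×10^-19)(0.0954)] = 4.00×10^-3 m.

r ≈ 4.00 mm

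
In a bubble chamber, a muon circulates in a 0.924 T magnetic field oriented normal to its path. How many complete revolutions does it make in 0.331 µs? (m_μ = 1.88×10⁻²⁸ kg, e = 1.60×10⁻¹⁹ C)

T = 2πm/(qB) = 2π(1.88×10^-28) / [(1×1.60×10^-19)(0.924)] = 7.9900×10^-9 s.
N = t/T = 3.31×10^-7 / 7.9900×10^-9 ≈ 41.43, so 41 complete revolutions.

N = 41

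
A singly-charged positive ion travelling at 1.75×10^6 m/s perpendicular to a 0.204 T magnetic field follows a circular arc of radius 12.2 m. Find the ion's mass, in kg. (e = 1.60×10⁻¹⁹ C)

m ≈ 2.28×10^-25 kg

qvB = mv²/r ⇒ m = qBr/v.
m = (1×1.60×10^-19)(0.204)(12.2) / (1.75×10^6) = 2.28×10^-25 kg.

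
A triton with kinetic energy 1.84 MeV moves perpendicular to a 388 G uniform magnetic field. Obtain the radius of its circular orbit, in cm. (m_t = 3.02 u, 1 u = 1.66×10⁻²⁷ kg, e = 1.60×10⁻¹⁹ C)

Convert the energy: K = 1.84 MeV = 2.94×10^-13 J.
v = √(2K/m) = √(2·2.94×10^-13/5.01×10^-27) = 1.08×10^7 m/s.
r = mv/(qB) = (5.01×10^-27)(1.08×10^7) / [(1×1.60×10^-19)(0.0388)] = 8.75 m.

r ≈ 875 cm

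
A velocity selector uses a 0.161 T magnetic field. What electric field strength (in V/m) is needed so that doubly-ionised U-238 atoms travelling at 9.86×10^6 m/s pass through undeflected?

qE = qvB ⇒ E = vB = (9.86×10^6)(0.161) = 1.59×10^6 V/m.

E ≈ 1.59×10^6 V/m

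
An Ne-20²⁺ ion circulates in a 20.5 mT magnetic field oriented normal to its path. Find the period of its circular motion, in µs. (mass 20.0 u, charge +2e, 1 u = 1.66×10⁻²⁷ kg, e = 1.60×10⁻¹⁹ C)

T ≈ 31.8 µs

The cyclotron period is independent of speed: T = 2πm/(qB).
T = 2π(3.32×10^-26) / [(2×1.60×10^-19)(0.0205)] = 3.18×10^-5 s.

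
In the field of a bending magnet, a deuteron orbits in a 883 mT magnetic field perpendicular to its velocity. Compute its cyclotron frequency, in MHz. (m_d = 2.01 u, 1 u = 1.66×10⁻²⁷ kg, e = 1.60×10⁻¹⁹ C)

f = qB/(2πm) = (1×1.60×10^-19)(0.883) / [2π(3.34×10^-27)] = 6.74×10^6 Hz.

f ≈ 6.74 MHz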